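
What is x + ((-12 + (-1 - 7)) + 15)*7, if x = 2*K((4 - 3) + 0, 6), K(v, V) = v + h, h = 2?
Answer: -29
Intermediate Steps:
K(v, V) = 2 + v (K(v, V) = v + 2 = 2 + v)
x = 6 (x = 2*(2 + ((4 - 3) + 0)) = 2*(2 + (1 + 0)) = 2*(2 + 1) = 2*3 = 6)
x + ((-12 + (-1 - 7)) + 15)*7 = 6 + ((-12 + (-1 - 7)) + 15)*7 = 6 + ((-12 - 8) + 15)*7 = 6 + (-20 + 15)*7 = 6 - 5*7 = 6 - 35 = -29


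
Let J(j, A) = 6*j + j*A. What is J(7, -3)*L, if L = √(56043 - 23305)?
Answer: 21*√32738 ≈ 3799.7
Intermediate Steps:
J(j, A) = 6*j + A*j
L = √32738 ≈ 180.94
J(7, -3)*L = (7*(6 - 3))*√32738 = (7*3)*√32738 = 21*√32738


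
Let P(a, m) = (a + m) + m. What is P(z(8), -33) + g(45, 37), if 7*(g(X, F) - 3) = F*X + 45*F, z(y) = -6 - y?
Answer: 2791/7 ≈ 398.71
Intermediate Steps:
P(a, m) = a + 2*m
g(X, F) = 3 + 45*F/7 + F*X/7 (g(X, F) = 3 + (F*X + 45*F)/7 = 3 + (45*F + F*X)/7 = 3 + (45*F/7 + F*X/7) = 3 + 45*F/7 + F*X/7)
P(z(8), -33) + g(45, 37) = ((-6 - 1*8) + 2*(-33)) + (3 + (45/7)*37 + (⅐)*37*45) = ((-6 - 8) - 66) + (3 + 1665/7 + 1665/7) = (-14 - 66) + 3351/7 = -80 + 3351/7 = 2791/7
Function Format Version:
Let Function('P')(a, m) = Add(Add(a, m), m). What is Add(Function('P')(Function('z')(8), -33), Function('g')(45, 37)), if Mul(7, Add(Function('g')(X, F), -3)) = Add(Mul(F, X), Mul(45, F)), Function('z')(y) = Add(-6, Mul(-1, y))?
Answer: Rational(2791, 7) ≈ 398.71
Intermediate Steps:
Function('P')(a, m) = Add(a, Mul(2, m))
Function('g')(X, F) = Add(3, Mul(Rational(45, 7), F), Mul(Rational(1, 7), F, X)) (Function('g')(X, F) = Add(3, Mul(Rational(1, 7), Add(Mul(F, X), Mul(45, F)))) = Add(3, Mul(Rational(1, 7), Add(Mul(45, F), Mul(F, X)))) = Add(3, Add(Mul(Rational(45, 7), F), Mul(Rational(1, 7), F, X))) = Add(3, Mul(Rational(45, 7), F), Mul(Rational(1, 7), F, X)))
Add(Function('P')(Function('z')(8), -33), Function('g')(45, 37)) = Add(Add(Add(-6, Mul(-1, 8)), Mul(2, -33)), Add(3, Mul(Rational(45, 7), 37), Mul(Rational(1, 7), 37, 45))) = Add(Add(Add(-6, -8), -66), Add(3, Rational(1665, 7), Rational(1665, 7))) = Add(Add(-14, -66), Rational(3351, 7)) = Add(-80, Rational(3351, 7)) = Rational(2791, 7)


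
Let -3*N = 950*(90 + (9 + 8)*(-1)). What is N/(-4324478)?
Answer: 34675/6486717 ≈ 0.0053455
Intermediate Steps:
N = -69350/3 (N = -950*(90 + (9 + 8)*(-1))/3 = -950*(90 + 17*(-1))/3 = -950*(90 - 17)/3 = -950*73/3 = -⅓*69350 = -69350/3 ≈ -23117.)
N/(-4324478) = -69350/3/(-4324478) = -69350/3*(-1/4324478) = 34675/6486717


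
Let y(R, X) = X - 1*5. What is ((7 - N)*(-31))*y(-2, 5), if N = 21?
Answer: 0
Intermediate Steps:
y(R, X) = -5 + X (y(R, X) = X - 5 = -5 + X)
((7 - N)*(-31))*y(-2, 5) = ((7 - 1*21)*(-31))*(-5 + 5) = ((7 - 21)*(-31))*0 = -14*(-31)*0 = 434*0 = 0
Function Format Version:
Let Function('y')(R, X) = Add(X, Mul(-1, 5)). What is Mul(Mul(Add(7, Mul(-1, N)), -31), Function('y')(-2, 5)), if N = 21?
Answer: 0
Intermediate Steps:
Function('y')(R, X) = Add(-5, X) (Function('y')(R, X) = Add(X, -5) = Add(-5, X))
Mul(Mul(Add(7, Mul(-1, N)), -31), Function('y')(-2, 5)) = Mul(Mul(Add(7, Mul(-1, 21)), -31), Add(-5, 5)) = Mul(Mul(Add(7, -21), -31), 0) = Mul(Mul(-14, -31), 0) = Mul(434, 0) = 0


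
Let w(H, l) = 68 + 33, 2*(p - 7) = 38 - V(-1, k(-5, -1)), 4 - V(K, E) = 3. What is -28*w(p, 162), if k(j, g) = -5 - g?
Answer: -2828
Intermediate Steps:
V(K, E) = 1 (V(K, E) = 4 - 1*3 = 4 - 3 = 1)
p = 51/2 (p = 7 + (38 - 1*1)/2 = 7 + (38 - 1)/2 = 7 + (1/2)*37 = 7 + 37/2 = 51/2 ≈ 25.500)
w(H, l) = 101
-28*w(p, 162) = -28*101 = -2828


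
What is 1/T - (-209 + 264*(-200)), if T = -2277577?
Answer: 120732079192/2277577 ≈ 53009.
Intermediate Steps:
1/T - (-209 + 264*(-200)) = 1/(-2277577) - (-209 + 264*(-200)) = -1/2277577 - (-209 - 52800) = -1/2277577 - 1*(-53009) = -1/2277577 + 53009 = 120732079192/2277577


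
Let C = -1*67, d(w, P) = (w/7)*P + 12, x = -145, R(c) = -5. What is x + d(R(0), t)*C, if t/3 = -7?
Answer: -1954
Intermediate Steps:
t = -21 (t = 3*(-7) = -21)
d(w, P) = 12 + P*w/7 (d(w, P) = (w*(1/7))*P + 12 = (w/7)*P + 12 = P*w/7 + 12 = 12 + P*w/7)
C = -67
x + d(R(0), t)*C = -145 + (12 + (1/7)*(-21)*(-5))*(-67) = -145 + (12 + 15)*(-67) = -145 + 27*(-67) = -145 - 1809 = -1954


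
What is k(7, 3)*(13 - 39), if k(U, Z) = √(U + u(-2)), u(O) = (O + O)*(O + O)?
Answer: -26*√23 ≈ -124.69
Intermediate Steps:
u(O) = 4*O² (u(O) = (2*O)*(2*O) = 4*O²)
k(U, Z) = √(16 + U) (k(U, Z) = √(U + 4*(-2)²) = √(U + 4*4) = √(U + 16) = √(16 + U))
k(7, 3)*(13 - 39) = √(16 + 7)*(13 - 39) = √23*(-26) = -26*√23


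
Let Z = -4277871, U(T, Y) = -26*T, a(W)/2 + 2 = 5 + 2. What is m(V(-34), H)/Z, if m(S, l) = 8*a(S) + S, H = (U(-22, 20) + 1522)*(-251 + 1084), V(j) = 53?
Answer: -133/4277871 ≈ -3.1090e-5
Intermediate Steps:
a(W) = 10 (a(W) = -4 + 2*(5 + 2) = -4 + 2*7 = -4 + 14 = 10)
H = 1744302 (H = (-26*(-22) + 1522)*(-251 + 1084) = (572 + 1522)*833 = 2094*833 = 1744302)
m(S, l) = 80 + S (m(S, l) = 8*10 + S = 80 + S)
m(V(-34), H)/Z = (80 + 53)/(-4277871) = 133*(-1/4277871) = -133/4277871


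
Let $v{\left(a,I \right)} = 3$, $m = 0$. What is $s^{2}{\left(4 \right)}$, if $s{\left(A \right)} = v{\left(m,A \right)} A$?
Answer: $144$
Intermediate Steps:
$s{\left(A \right)} = 3 A$
$s^{2}{\left(4 \right)} = \left(3 \cdot 4\right)^{2} = 12^{2} = 144$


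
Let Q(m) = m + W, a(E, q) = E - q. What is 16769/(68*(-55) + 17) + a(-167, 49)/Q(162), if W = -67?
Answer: -2397223/353685 ≈ -6.7778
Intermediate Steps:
Q(m) = -67 + m (Q(m) = m - 67 = -67 + m)
16769/(68*(-55) + 17) + a(-167, 49)/Q(162) = 16769/(68*(-55) + 17) + (-167 - 1*49)/(-67 + 162) = 16769/(-3740 + 17) + (-167 - 49)/95 = 16769/(-3723) - 216*1/95 = 16769*(-1/3723) - 216/95 = -16769/3723 - 216/95 = -2397223/353685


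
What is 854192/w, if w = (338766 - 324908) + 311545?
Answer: 854192/325403 ≈ 2.6250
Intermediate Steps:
w = 325403 (w = 13858 + 311545 = 325403)
854192/w = 854192/325403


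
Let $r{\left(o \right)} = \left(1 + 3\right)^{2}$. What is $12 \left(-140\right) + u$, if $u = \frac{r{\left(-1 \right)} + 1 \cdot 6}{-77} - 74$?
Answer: $- \frac{12280}{7} \approx -1754.3$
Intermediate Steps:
$r{\left(o \right)} = 16$ ($r{\left(o \right)} = 4^{2} = 16$)
$u = - \frac{520}{7}$ ($u = \frac{16 + 1 \cdot 6}{-77} - 74 = \left(16 + 6\right) \left(- \frac{1}{77}\right) - 74 = 22 \left(- \frac{1}{77}\right) - 74 = - \frac{2}{7} - 74 = - \frac{520}{7} \approx -74.286$)
$12 \left(-140\right) + u = 12 \left(-140\right) - \frac{520}{7} = -1680 - \frac{520}{7} = - \frac{12280}{7}$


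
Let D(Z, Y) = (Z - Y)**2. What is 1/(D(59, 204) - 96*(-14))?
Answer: 1/22369 ≈ 4.4705e-5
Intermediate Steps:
1/(D(59, 204) - 96*(-14)) = 1/((204 - 1*59)**2 - 96*(-14)) = 1/((204 - 59)**2 + 1344) = 1/(145**2 + 1344) = 1/(21025 + 1344) = 1/22369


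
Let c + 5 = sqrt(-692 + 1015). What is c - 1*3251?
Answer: -3256 + sqrt(323) ≈ -3238.0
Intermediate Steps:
c = -5 + sqrt(323) (c = -5 + sqrt(-692 + 1015) = -5 + sqrt(323) ≈ 12.972)
c - 1*3251 = (-5 + sqrt(323)) - 1*3251 = (-5 + sqrt(323)) - 3251 = -3256 + sqrt(323)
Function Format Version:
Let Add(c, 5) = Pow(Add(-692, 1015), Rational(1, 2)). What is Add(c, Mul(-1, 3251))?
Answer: Add(-3256, Pow(323, Rational(1, 2))) ≈ -3238.0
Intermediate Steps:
c = Add(-5, Pow(323, Rational(1, 2))) (c = Add(-5, Pow(Add(-692, 1015), Rational(1, 2))) = Add(-5, Pow(323, Rational(1, 2))) ≈ 12.972)
Add(c, Mul(-1, 3251)) = Add(Add(-5, Pow(323, Rational(1, 2))), Mul(-1, 3251)) = Add(Add(-5, Pow(323, Rational(1, 2))), -3251) = Add(-3256, Pow(323, Rational(1, 2)))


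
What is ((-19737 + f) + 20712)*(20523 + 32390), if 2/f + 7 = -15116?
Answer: 780198110699/15123 ≈ 5.1590e+7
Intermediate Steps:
f = -2/15123 (f = 2/(-7 - 15116) = 2/(-15123) = 2*(-1/15123) = -2/15123 ≈ -0.00013225)
((-19737 + f) + 20712)*(20523 + 32390) = ((-19737 - 2/15123) + 20712)*(20523 + 32390) = (-298482653/15123 + 20712)*52913 = (14744923/15123)*52913 = 780198110699/15123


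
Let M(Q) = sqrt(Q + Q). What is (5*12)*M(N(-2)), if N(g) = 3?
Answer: 60*sqrt(6) ≈ 146.97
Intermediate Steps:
M(Q) = sqrt(2)*sqrt(Q) (M(Q) = sqrt(2*Q) = sqrt(2)*sqrt(Q))
(5*12)*M(N(-2)) = (5*12)*(sqrt(2)*sqrt(3)) = 60*sqrt(6)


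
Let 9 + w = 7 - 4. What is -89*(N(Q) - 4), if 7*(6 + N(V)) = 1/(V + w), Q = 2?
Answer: 25009/28 ≈ 893.18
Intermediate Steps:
w = -6 (w = -9 + (7 - 4) = -9 + 3 = -6)
N(V) = -6 + 1/(7*(-6 + V)) (N(V) = -6 + 1/(7*(V - 6)) = -6 + 1/(7*(-6 + V)))
-89*(N(Q) - 4) = -89*((253 - 42*2)/(7*(-6 + 2)) - 4) = -89*((⅐)*(253 - 84)/(-4) - 4) = -89*((⅐)*(-¼)*169 - 4) = -89*(-169/28 - 4) = -89*(-281/28) = 25009/28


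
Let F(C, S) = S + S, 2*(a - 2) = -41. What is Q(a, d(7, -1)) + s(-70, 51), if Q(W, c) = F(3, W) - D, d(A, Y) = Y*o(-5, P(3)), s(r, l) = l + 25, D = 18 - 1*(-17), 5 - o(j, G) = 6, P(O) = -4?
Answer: 4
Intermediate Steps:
o(j, G) = -1 (o(j, G) = 5 - 1*6 = 5 - 6 = -1)
a = -37/2 (a = 2 + (½)*(-41) = 2 - 41/2 = -37/2 ≈ -18.500)
F(C, S) = 2*S
D = 35 (D = 18 + 17 = 35)
s(r, l) = 25 + l
d(A, Y) = -Y (d(A, Y) = Y*(-1) = -Y)
Q(W, c) = -35 + 2*W (Q(W, c) = 2*W - 1*35 = 2*W - 35 = -35 + 2*W)
Q(a, d(7, -1)) + s(-70, 51) = (-35 + 2*(-37/2)) + (25 + 51) = (-35 - 37) + 76 = -72 + 76 = 4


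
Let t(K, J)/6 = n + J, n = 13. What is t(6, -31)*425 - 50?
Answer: -45950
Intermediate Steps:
t(K, J) = 78 + 6*J (t(K, J) = 6*(13 + J) = 78 + 6*J)
t(6, -31)*425 - 50 = (78 + 6*(-31))*425 - 50 = (78 - 186)*425 - 50 = -108*425 - 50 = -45900 - 50 = -45950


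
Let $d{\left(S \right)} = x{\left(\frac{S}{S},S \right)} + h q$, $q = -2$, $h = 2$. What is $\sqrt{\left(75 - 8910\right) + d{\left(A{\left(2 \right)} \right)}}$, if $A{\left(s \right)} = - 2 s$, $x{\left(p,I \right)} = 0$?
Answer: $i \sqrt{8839} \approx 94.016 i$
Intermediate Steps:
$d{\left(S \right)} = -4$ ($d{\left(S \right)} = 0 + 2 \left(-2\right) = 0 - 4 = -4$)
$\sqrt{\left(75 - 8910\right) + d{\left(A{\left(2 \right)} \right)}} = \sqrt{\left(75 - 8910\right) - 4} = \sqrt{-8835 - 4} = \sqrt{-8839} = i \sqrt{8839}$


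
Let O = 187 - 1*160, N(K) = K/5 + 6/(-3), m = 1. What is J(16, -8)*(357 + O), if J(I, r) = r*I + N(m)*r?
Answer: -218112/5 ≈ -43622.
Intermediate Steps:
N(K) = -2 + K/5 (N(K) = K*(⅕) + 6*(-⅓) = K/5 - 2 = -2 + K/5)
J(I, r) = -9*r/5 + I*r (J(I, r) = r*I + (-2 + (⅕)*1)*r = I*r + (-2 + ⅕)*r = I*r - 9*r/5 = -9*r/5 + I*r)
O = 27 (O = 187 - 160 = 27)
J(16, -8)*(357 + O) = ((⅕)*(-8)*(-9 + 5*16))*(357 + 27) = ((⅕)*(-8)*(-9 + 80))*384 = ((⅕)*(-8)*71)*384 = -568/5*384 = -218112/5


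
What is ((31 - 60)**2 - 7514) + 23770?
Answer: 17097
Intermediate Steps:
((31 - 60)**2 - 7514) + 23770 = ((-29)**2 - 7514) + 23770 = (841 - 7514) + 23770 = -6673 + 23770 = 17097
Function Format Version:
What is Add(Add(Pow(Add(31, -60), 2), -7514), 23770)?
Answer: 17097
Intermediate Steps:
Add(Add(Pow(Add(31, -60), 2), -7514), 23770) = Add(Add(Pow(-29, 2), -7514), 23770) = Add(Add(841, -7514), 23770) = Add(-6673, 23770) = 17097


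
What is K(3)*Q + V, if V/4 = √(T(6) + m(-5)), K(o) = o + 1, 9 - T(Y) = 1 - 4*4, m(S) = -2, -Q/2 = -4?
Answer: 32 + 4*√22 ≈ 50.762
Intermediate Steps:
Q = 8 (Q = -2*(-4) = 8)
T(Y) = 24 (T(Y) = 9 - (1 - 4*4) = 9 - (1 - 16) = 9 - 1*(-15) = 9 + 15 = 24)
K(o) = 1 + o
V = 4*√22 (V = 4*√(24 - 2) = 4*√22 ≈ 18.762)
K(3)*Q + V = (1 + 3)*8 + 4*√22 = 4*8 + 4*√22 = 32 + 4*√22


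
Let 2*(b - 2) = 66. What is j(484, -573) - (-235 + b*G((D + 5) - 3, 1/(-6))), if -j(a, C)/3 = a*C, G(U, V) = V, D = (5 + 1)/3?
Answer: 4993421/6 ≈ 8.3224e+5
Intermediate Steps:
b = 35 (b = 2 + (½)*66 = 2 + 33 = 35)
D = 2 (D = 6*(⅓) = 2)
j(a, C) = -3*C*a (j(a, C) = -3*a*C = -3*C*a)
j(484, -573) - (-235 + b*G((D + 5) - 3, 1/(-6))) = -3*(-573)*484 - (-235 + 35/(-6)) = 831996 - (-235 + 35*(-⅙)) = 831996 - (-235 - 35/6) = 831996 - 1*(-1445/6) = 831996 + 1445/6 = 4993421/6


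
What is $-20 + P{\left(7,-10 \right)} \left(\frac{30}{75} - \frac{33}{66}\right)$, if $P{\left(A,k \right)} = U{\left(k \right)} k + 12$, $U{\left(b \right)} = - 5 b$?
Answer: $\frac{144}{5} \approx 28.8$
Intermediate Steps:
$P{\left(A,k \right)} = 12 - 5 k^{2}$ ($P{\left(A,k \right)} = - 5 k k + 12 = - 5 k^{2} + 12 = 12 - 5 k^{2}$)
$-20 + P{\left(7,-10 \right)} \left(\frac{30}{75} - \frac{33}{66}\right) = -20 + \left(12 - 5 \left(-10\right)^{2}\right) \left(\frac{30}{75} - \frac{33}{66}\right) = -20 + \left(12 - 500\right) \left(30 \cdot \frac{1}{75} - \frac{1}{2}\right) = -20 + \left(12 - 500\right) \left(\frac{2}{5} - \frac{1}{2}\right) = -20 - - \frac{244}{5} = -20 + \frac{244}{5} = \frac{144}{5}$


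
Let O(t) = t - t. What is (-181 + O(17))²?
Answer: 32761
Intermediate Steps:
O(t) = 0
(-181 + O(17))² = (-181 + 0)² = (-181)² = 32761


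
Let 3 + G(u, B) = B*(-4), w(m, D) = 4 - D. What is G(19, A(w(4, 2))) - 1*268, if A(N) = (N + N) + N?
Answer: -295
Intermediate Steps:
A(N) = 3*N (A(N) = 2*N + N = 3*N)
G(u, B) = -3 - 4*B (G(u, B) = -3 + B*(-4) = -3 - 4*B)
G(19, A(w(4, 2))) - 1*268 = (-3 - 12*(4 - 1*2)) - 1*268 = (-3 - 12*(4 - 2)) - 268 = (-3 - 12*2) - 268 = (-3 - 4*6) - 268 = (-3 - 24) - 268 = -27 - 268 = -295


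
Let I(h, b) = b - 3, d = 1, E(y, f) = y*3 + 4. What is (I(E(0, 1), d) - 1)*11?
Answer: -33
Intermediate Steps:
E(y, f) = 4 + 3*y (E(y, f) = 3*y + 4 = 4 + 3*y)
I(h, b) = -3 + b
(I(E(0, 1), d) - 1)*11 = ((-3 + 1) - 1)*11 = (-2 - 1)*11 = -3*11 = -33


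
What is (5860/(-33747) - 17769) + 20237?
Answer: 83281736/33747 ≈ 2467.8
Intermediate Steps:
(5860/(-33747) - 17769) + 20237 = (5860*(-1/33747) - 17769) + 20237 = (-5860/33747 - 17769) + 20237 = -599656303/33747 + 20237 = 83281736/33747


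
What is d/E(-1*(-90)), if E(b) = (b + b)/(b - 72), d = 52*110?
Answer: 572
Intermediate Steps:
d = 5720
E(b) = 2*b/(-72 + b) (E(b) = (2*b)/(-72 + b) = 2*b/(-72 + b))
d/E(-1*(-90)) = 5720/((2*(-1*(-90))/(-72 - 1*(-90)))) = 5720/((2*90/(-72 + 90))) = 5720/((2*90/18)) = 5720/((2*90*(1/18))) = 5720/10 = 5720*(⅒) = 572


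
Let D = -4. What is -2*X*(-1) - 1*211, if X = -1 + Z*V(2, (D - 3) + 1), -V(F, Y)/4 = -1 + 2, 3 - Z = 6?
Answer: -189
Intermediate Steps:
Z = -3 (Z = 3 - 1*6 = 3 - 6 = -3)
V(F, Y) = -4 (V(F, Y) = -4*(-1 + 2) = -4*1 = -4)
X = 11 (X = -1 - 3*(-4) = -1 + 12 = 11)
-2*X*(-1) - 1*211 = -2*11*(-1) - 1*211 = -22*(-1) - 211 = 22 - 211 = -189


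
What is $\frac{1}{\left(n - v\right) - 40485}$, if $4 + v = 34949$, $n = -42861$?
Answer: $- \frac{1}{118291} \approx -8.4537 \cdot 10^{-6}$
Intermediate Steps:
$v = 34945$ ($v = -4 + 34949 = 34945$)
$\frac{1}{\left(n - v\right) - 40485} = \frac{1}{\left(-42861 - 34945\right) - 40485} = \frac{1}{-77806 - 40485} = \frac{1}{-118291} = - \frac{1}{118291}$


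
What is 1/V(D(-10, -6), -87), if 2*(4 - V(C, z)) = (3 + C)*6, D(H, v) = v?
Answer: 1/13 ≈ 0.076923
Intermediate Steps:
V(C, z) = -5 - 3*C (V(C, z) = 4 - (3 + C)*6/2 = 4 - (18 + 6*C)/2 = 4 + (-9 - 3*C) = -5 - 3*C)
1/V(D(-10, -6), -87) = 1/(-5 - 3*(-6)) = 1/(-5 + 18) = 1/13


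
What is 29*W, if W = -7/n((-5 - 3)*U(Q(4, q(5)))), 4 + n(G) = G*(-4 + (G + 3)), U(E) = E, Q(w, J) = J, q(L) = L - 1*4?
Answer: -203/68 ≈ -2.9853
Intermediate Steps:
q(L) = -4 + L (q(L) = L - 4 = -4 + L)
n(G) = -4 + G*(-1 + G) (n(G) = -4 + G*(-4 + (G + 3)) = -4 + G*(-4 + (3 + G)) = -4 + G*(-1 + G))
W = -7/68 (W = -7/(-4 + ((-5 - 3)*(-4 + 5))² - (-5 - 3)*(-4 + 5)) = -7/(-4 + (-8*1)² - (-8)) = -7/(-4 + (-8)² - 1*(-8)) = -7/(-4 + 64 + 8) = -7/68 ≈ -0.10294)
29*W = 29*(-7/68) = -203/68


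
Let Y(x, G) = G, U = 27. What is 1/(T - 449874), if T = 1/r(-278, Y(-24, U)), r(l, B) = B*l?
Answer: -7506/3376754245 ≈ -2.2228e-6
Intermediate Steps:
T = -1/7506 (T = 1/(27*(-278)) = 1/(-7506) = -1/7506 ≈ -0.00013323)
1/(T - 449874) = 1/(-1/7506 - 449874) = 1/(-3376754245/7506) = -7506/3376754245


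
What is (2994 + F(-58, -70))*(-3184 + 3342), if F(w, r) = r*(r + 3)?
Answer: 1214072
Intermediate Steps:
F(w, r) = r*(3 + r)
(2994 + F(-58, -70))*(-3184 + 3342) = (2994 - 70*(3 - 70))*(-3184 + 3342) = (2994 - 70*(-67))*158 = (2994 + 4690)*158 = 7684*158 = 1214072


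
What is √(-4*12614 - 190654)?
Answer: 3*I*√26790 ≈ 491.03*I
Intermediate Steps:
√(-4*12614 - 190654) = √(-50456 - 190654) = √(-241110) = 3*I*√26790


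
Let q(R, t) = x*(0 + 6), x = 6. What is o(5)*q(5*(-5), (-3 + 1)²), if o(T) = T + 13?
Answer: 648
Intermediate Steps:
o(T) = 13 + T
q(R, t) = 36 (q(R, t) = 6*(0 + 6) = 6*6 = 36)
o(5)*q(5*(-5), (-3 + 1)²) = (13 + 5)*36 = 18*36 = 648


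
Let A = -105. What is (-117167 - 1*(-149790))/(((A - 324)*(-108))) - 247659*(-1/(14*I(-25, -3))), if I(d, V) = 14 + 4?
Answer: 159482747/162162 ≈ 983.48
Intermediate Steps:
I(d, V) = 18
(-117167 - 1*(-149790))/(((A - 324)*(-108))) - 247659*(-1/(14*I(-25, -3))) = (-117167 - 1*(-149790))/(((-105 - 324)*(-108))) - 247659/(18*(-14)) = (-117167 + 149790)/((-429*(-108))) - 247659/(-252) = 32623/46332 - 247659*(-1/252) = 32623*(1/46332) + 82553/84 = 32623/46332 + 82553/84 = 159482747/162162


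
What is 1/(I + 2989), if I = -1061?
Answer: 1/1928 ≈ 0.00051867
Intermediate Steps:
1/(I + 2989) = 1/(-1061 + 2989) = 1/1928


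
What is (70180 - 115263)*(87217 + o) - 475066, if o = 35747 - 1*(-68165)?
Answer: -8617143773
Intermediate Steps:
o = 103912 (o = 35747 + 68165 = 103912)
(70180 - 115263)*(87217 + o) - 475066 = (70180 - 115263)*(87217 + 103912) - 475066 = -45083*191129 - 475066 = -8616668707 - 475066 = -8617143773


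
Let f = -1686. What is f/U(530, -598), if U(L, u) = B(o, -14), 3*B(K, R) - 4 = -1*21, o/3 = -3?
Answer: 5058/17 ≈ 297.53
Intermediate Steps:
o = -9 (o = 3*(-3) = -9)
B(K, R) = -17/3 (B(K, R) = 4/3 + (-1*21)/3 = 4/3 + (⅓)*(-21) = 4/3 - 7 = -17/3)
U(L, u) = -17/3
f/U(530, -598) = -1686/(-17/3) = -1686*(-3/17) = 5058/17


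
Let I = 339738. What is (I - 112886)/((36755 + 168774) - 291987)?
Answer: -113426/43229 ≈ -2.6238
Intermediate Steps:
(I - 112886)/((36755 + 168774) - 291987) = (339738 - 112886)/((36755 + 168774) - 291987) = 226852/(205529 - 291987) = 226852/(-86458) = 226852*(-1/86458) = -113426/43229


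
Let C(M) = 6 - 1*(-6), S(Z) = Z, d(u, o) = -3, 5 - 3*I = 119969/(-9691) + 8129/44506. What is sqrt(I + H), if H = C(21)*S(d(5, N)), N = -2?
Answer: I*sqrt(1449150966681726)/6919374 ≈ 5.5016*I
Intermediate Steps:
I = 674281855/117629358 (I = 5/3 - (119969/(-9691) + 8129/44506)/3 = 5/3 - (119969*(-1/9691) + 8129*(1/44506))/3 = 5/3 - (-119969/9691 + 739/4046)/3 = 5/3 - 1/3*(-478232925/39209786) = 5/3 + 159410975/39209786 = 674281855/117629358 ≈ 5.7323)
C(M) = 12 (C(M) = 6 + 6 = 12)
H = -36 (H = 12*(-3) = -36)
sqrt(I + H) = sqrt(674281855/117629358 - 36) = sqrt(-3560375033/117629358) = I*sqrt(1449150966681726)/6919374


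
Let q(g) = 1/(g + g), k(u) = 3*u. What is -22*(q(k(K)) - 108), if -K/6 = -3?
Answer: 128293/54 ≈ 2375.8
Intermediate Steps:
K = 18 (K = -6*(-3) = 18)
q(g) = 1/(2*g)
-22*(q(k(K)) - 108) = -22*(1/(2*((3*18))) - 108) = -22*((1/2)/54 - 108) = -22*((1/2)*(1/54) - 108) = -22*(1/108 - 108) = -22*(-11663/108) = 128293/54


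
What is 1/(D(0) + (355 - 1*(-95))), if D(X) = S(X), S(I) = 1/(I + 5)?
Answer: 5/2251 ≈ 0.0022212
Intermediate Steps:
S(I) = 1/(5 + I)
D(X) = 1/(5 + X)
1/(D(0) + (355 - 1*(-95))) = 1/(1/(5 + 0) + (355 - 1*(-95))) = 1/(1/5 + (355 + 95)) = 1/(⅕ + 450) = 1/(2251/5) = 5/2251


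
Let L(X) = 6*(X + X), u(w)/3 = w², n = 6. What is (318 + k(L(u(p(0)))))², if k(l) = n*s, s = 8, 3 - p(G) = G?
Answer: 133956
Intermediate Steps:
p(G) = 3 - G
u(w) = 3*w²
L(X) = 12*X (L(X) = 6*(2*X) = 12*X)
k(l) = 48 (k(l) = 6*8 = 48)
(318 + k(L(u(p(0)))))² = (318 + 48)² = 366² = 133956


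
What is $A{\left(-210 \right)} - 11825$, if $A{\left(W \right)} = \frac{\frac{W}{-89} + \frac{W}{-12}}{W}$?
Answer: $- \frac{12629201}{1068} \approx -11825.0$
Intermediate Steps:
$A{\left(W \right)} = - \frac{101}{1068}$ ($A{\left(W \right)} = \frac{W \left(- \frac{1}{89}\right) + W \left(- \frac{1}{12}\right)}{W} = \frac{- \frac{W}{89} - \frac{W}{12}}{W} = \frac{\left(- \frac{101}{1068}\right) W}{W} = - \frac{101}{1068}$)
$A{\left(-210 \right)} - 11825 = - \frac{101}{1068} - 11825 = - \frac{12629201}{1068}$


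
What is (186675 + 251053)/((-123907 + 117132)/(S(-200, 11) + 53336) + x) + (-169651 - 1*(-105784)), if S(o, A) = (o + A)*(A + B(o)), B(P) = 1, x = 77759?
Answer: -253592854026175/3970989837 ≈ -63861.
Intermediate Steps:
S(o, A) = (1 + A)*(A + o) (S(o, A) = (o + A)*(A + 1) = (A + o)*(1 + A) = (1 + A)*(A + o))
(186675 + 251053)/((-123907 + 117132)/(S(-200, 11) + 53336) + x) + (-169651 - 1*(-105784)) = (186675 + 251053)/((-123907 + 117132)/((11 - 200 + 11² + 11*(-200)) + 53336) + 77759) + (-169651 - 1*(-105784)) = 437728/(-6775/((11 - 200 + 121 - 2200) + 53336) + 77759) + (-169651 + 105784) = 437728/(-6775/(-2268 + 53336) + 77759) - 63867 = 437728/(-6775/51068 + 77759) - 63867 = 437728/(3970989837/51068) - 63867 = 437728*(51068/3970989837) - 63867 = 22353893504/3970989837 - 63867 = -253592854026175/3970989837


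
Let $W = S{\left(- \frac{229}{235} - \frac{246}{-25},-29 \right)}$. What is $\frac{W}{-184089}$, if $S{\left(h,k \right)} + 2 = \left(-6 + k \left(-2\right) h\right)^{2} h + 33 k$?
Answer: $- \frac{1237616192345069}{99545167953125} \approx -12.433$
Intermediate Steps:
$S{\left(h,k \right)} = -2 + 33 k + h \left(-6 - 2 h k\right)^{2}$ ($S{\left(h,k \right)} = -2 + \left(\left(-6 + k \left(-2\right) h\right)^{2} h + 33 k\right) = -2 + \left(\left(-6 + - 2 k h\right)^{2} h + 33 k\right) = -2 + \left(\left(-6 - 2 h k\right)^{2} h + 33 k\right) = -2 + \left(h \left(-6 - 2 h k\right)^{2} + 33 k\right) = -2 + \left(33 k + h \left(-6 - 2 h k\right)^{2}\right) = -2 + 33 k + h \left(-6 - 2 h k\right)^{2}$)
$W = \frac{3712848577035207}{1622234375}$ ($W = -2 + 33 \left(-29\right) + 4 \left(- \frac{229}{235} - \frac{246}{-25}\right) \left(3 + \left(- \frac{229}{235} - \frac{246}{-25}\right) \left(-29\right)\right)^{2} = -2 - 957 + 4 \left(\left(-229\right) \frac{1}{235} - - \frac{246}{25}\right) \left(3 + \left(\left(-229\right) \frac{1}{235} - - \frac{246}{25}\right) \left(-29\right)\right)^{2} = -2 - 957 + 4 \left(- \frac{229}{235} + \frac{246}{25}\right) \left(3 + \left(- \frac{229}{235} + \frac{246}{25}\right) \left(-29\right)\right)^{2} = -2 - 957 + 4 \cdot \frac{10417}{1175} \left(3 + \frac{10417}{1175} \left(-29\right)\right)^{2} = -2 - 957 + 4 \cdot \frac{10417}{1175} \left(3 - \frac{302093}{1175}\right)^{2} = -2 - 957 + 4 \cdot \frac{10417}{1175} \left(- \frac{298568}{1175}\right)^{2} = -2 - 957 + 4 \cdot \frac{10417}{1175} \cdot \frac{89142850624}{1380625} = -2 - 957 + \frac{3714404299800832}{1622234375} = \frac{3712848577035207}{1622234375} \approx 2.2887 \cdot 10^{6}$)
$\frac{W}{-184089} = \frac{3712848577035207}{1622234375 \left(-184089\right)} = \frac{3712848577035207}{1622234375} \left(- \frac{1}{184089}\right) = - \frac{1237616192345069}{99545167953125}$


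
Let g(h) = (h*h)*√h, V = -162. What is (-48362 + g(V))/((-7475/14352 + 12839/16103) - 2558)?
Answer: 37381117728/1976977055 - 182566281024*I*√2/1976977055 ≈ 18.908 - 130.6*I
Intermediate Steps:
g(h) = h^(5/2) (g(h) = h²*√h = h^(5/2))
(-48362 + g(V))/((-7475/14352 + 12839/16103) - 2558) = (-48362 + (-162)^(5/2))/((-7475/14352 + 12839/16103) - 2558) = (-48362 + 236196*I*√2)/((-7475*1/14352 + 12839*(1/16103)) - 2558) = (-48362 + 236196*I*√2)/((-25/48 + 12839/16103) - 2558) = (-48362 + 236196*I*√2)/(213697/772944 - 2558) = (-48362 + 236196*I*√2)/(-1976977055/772944) = (-48362 + 236196*I*√2)*(-772944/1976977055) = 37381117728/1976977055 - 182566281024*I*√2/1976977055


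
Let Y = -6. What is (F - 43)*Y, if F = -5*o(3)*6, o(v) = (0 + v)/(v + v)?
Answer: 348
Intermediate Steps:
o(v) = ½ (o(v) = v/((2*v)) = v*(1/(2*v)) = ½)
F = -15 (F = -5*½*6 = -5/2*6 = -15)
(F - 43)*Y = (-15 - 43)*(-6) = -58*(-6) = 348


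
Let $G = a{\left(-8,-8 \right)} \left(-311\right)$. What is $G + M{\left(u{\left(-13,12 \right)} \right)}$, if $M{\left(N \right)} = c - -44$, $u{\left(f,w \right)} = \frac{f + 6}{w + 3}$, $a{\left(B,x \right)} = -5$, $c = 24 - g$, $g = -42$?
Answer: $1665$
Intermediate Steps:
$c = 66$ ($c = 24 - -42 = 24 + 42 = 66$)
$u{\left(f,w \right)} = \frac{6 + f}{3 + w}$
$G = 1555$ ($G = \left(-5\right) \left(-311\right) = 1555$)
$M{\left(N \right)} = 110$ ($M{\left(N \right)} = 66 - -44 = 66 + 44 = 110$)
$G + M{\left(u{\left(-13,12 \right)} \right)} = 1555 + 110 = 1665$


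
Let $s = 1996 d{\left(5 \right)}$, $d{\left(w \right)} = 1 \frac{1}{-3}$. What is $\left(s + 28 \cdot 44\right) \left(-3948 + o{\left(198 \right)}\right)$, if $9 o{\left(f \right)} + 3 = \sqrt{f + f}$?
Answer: $- \frac{20136500}{9} + \frac{3400 \sqrt{11}}{9} \approx -2.2361 \cdot 10^{6}$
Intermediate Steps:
$d{\left(w \right)} = - \frac{1}{3}$ ($d{\left(w \right)} = 1 \left(- \frac{1}{3}\right) = - \frac{1}{3}$)
$s = - \frac{1996}{3}$ ($s = 1996 \left(- \frac{1}{3}\right) = - \frac{1996}{3} \approx -665.33$)
$o{\left(f \right)} = - \frac{1}{3} + \frac{\sqrt{2} \sqrt{f}}{9}$ ($o{\left(f \right)} = - \frac{1}{3} + \frac{\sqrt{f + f}}{9} = - \frac{1}{3} + \frac{\sqrt{2 f}}{9} = - \frac{1}{3} + \frac{\sqrt{2} \sqrt{f}}{9}$)
$\left(s + 28 \cdot 44\right) \left(-3948 + o{\left(198 \right)}\right) = \left(- \frac{1996}{3} + 28 \cdot 44\right) \left(-3948 - \left(\frac{1}{3} - \frac{\sqrt{2} \sqrt{198}}{9}\right)\right) = \left(- \frac{1996}{3} + 1232\right) \left(-3948 - \left(\frac{1}{3} - \frac{\sqrt{2} \cdot 3 \sqrt{22}}{9}\right)\right) = \frac{1700 \left(-3948 - \left(\frac{1}{3} - \frac{2 \sqrt{11}}{3}\right)\right)}{3} = \frac{1700 \left(- \frac{11845}{3} + \frac{2 \sqrt{11}}{3}\right)}{3} = - \frac{20136500}{9} + \frac{3400 \sqrt{11}}{9}$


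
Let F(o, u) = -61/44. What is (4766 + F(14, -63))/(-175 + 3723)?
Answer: 209643/156112 ≈ 1.3429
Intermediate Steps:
F(o, u) = -61/44 (F(o, u) = -61*1/44 = -61/44)
(4766 + F(14, -63))/(-175 + 3723) = (4766 - 61/44)/(-175 + 3723) = (209643/44)/3548 = (209643/44)*(1/3548) = 209643/156112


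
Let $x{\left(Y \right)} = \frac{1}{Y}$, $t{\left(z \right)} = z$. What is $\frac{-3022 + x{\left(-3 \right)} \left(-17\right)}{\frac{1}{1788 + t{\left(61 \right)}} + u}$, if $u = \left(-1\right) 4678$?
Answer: $\frac{16731601}{25948863} \approx 0.64479$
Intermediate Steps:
$u = -4678$
$\frac{-3022 + x{\left(-3 \right)} \left(-17\right)}{\frac{1}{1788 + t{\left(61 \right)}} + u} = \frac{-3022 + \frac{1}{-3} \left(-17\right)}{\frac{1}{1788 + 61} - 4678} = \frac{-3022 - - \frac{17}{3}}{\frac{1}{1849} - 4678} = \frac{-3022 + \frac{17}{3}}{\frac{1}{1849} - 4678} = - \frac{9049}{3 \left(- \frac{8649621}{1849}\right)} = \left(- \frac{9049}{3}\right) \left(- \frac{1849}{8649621}\right) = \frac{16731601}{25948863}$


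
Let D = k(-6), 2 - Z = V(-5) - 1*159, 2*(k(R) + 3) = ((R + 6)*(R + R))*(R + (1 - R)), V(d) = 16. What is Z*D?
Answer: -435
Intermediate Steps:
k(R) = -3 + R*(6 + R) (k(R) = -3 + (((R + 6)*(R + R))*(R + (1 - R)))/2 = -3 + (((6 + R)*(2*R))*1)/2 = -3 + ((2*R*(6 + R))*1)/2 = -3 + (2*R*(6 + R))/2 = -3 + R*(6 + R))
Z = 145 (Z = 2 - (16 - 1*159) = 2 - (16 - 159) = 2 - 1*(-143) = 2 + 143 = 145)
D = -3 (D = -3 + (-6)² + 6*(-6) = -3 + 36 - 36 = -3)
Z*D = 145*(-3) = -435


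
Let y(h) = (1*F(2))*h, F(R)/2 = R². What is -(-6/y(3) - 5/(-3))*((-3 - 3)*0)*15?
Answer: 0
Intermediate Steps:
F(R) = 2*R²
y(h) = 8*h (y(h) = (1*(2*2²))*h = (1*(2*4))*h = (1*8)*h = 8*h)
-(-6/y(3) - 5/(-3))*((-3 - 3)*0)*15 = -(-6/(8*3) - 5/(-3))*((-3 - 3)*0)*15 = -(-6/24 - 5*(-⅓))*(-6*0)*15 = -(-6*1/24 + 5/3)*0*15 = -(-¼ + 5/3)*0*15 = -(17/12)*0*15 = -0*15 = -1*0 = 0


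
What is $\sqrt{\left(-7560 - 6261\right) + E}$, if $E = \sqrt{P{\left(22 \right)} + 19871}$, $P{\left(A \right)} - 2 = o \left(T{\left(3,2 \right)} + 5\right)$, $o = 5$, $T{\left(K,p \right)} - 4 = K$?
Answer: $\sqrt{-13821 + \sqrt{19933}} \approx 116.96 i$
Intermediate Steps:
$T{\left(K,p \right)} = 4 + K$
$P{\left(A \right)} = 62$ ($P{\left(A \right)} = 2 + 5 \left(\left(4 + 3\right) + 5\right) = 2 + 5 \left(7 + 5\right) = 2 + 5 \cdot 12 = 2 + 60 = 62$)
$E = \sqrt{19933}$ ($E = \sqrt{62 + 19871} = \sqrt{19933} \approx 141.18$)
$\sqrt{\left(-7560 - 6261\right) + E} = \sqrt{\left(-7560 - 6261\right) + \sqrt{19933}} = \sqrt{-13821 + \sqrt{19933}}$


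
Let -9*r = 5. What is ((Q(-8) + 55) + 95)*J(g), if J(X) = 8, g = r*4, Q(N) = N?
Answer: 1136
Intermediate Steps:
r = -5/9 (r = -⅑*5 = -5/9 ≈ -0.55556)
g = -20/9 (g = -5/9*4 = -20/9 ≈ -2.2222)
((Q(-8) + 55) + 95)*J(g) = ((-8 + 55) + 95)*8 = (47 + 95)*8 = 142*8 = 1136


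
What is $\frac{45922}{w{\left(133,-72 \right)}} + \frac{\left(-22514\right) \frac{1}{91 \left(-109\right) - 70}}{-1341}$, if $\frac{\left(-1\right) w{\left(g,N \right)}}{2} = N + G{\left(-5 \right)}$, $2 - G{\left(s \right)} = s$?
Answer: $\frac{307566848879}{870691185} \approx 353.24$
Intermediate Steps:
$G{\left(s \right)} = 2 - s$
$w{\left(g,N \right)} = -14 - 2 N$ ($w{\left(g,N \right)} = - 2 \left(N + \left(2 - -5\right)\right) = - 2 \left(N + \left(2 + 5\right)\right) = - 2 \left(N + 7\right) = - 2 \left(7 + N\right) = -14 - 2 N$)
$\frac{45922}{w{\left(133,-72 \right)}} + \frac{\left(-22514\right) \frac{1}{91 \left(-109\right) - 70}}{-1341} = \frac{45922}{-14 - -144} + \frac{\left(-22514\right) \frac{1}{91 \left(-109\right) - 70}}{-1341} = \frac{45922}{-14 + 144} + - \frac{22514}{-9919 - 70} \left(- \frac{1}{1341}\right) = \frac{45922}{130} + - \frac{22514}{-9989} \left(- \frac{1}{1341}\right) = 45922 \cdot \frac{1}{130} + \left(-22514\right) \left(- \frac{1}{9989}\right) \left(- \frac{1}{1341}\right) = \frac{22961}{65} + \frac{22514}{9989} \left(- \frac{1}{1341}\right) = \frac{22961}{65} - \frac{22514}{13395249} = \frac{307566848879}{870691185}$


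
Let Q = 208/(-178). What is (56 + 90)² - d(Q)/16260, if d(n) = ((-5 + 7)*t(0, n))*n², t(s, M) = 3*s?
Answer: 21316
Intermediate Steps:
Q = -104/89 (Q = 208*(-1/178) = -104/89 ≈ -1.1685)
d(n) = 0 (d(n) = ((-5 + 7)*(3*0))*n² = (2*0)*n² = 0*n² = 0)
(56 + 90)² - d(Q)/16260 = (56 + 90)² - 0/16260 = 146² - 0/16260 = 21316 - 1*0 = 21316 + 0 = 21316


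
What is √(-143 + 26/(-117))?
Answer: I*√1289/3 ≈ 11.968*I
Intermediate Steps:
√(-143 + 26/(-117)) = √(-143 + 26*(-1/117)) = √(-143 - 2/9) = √(-1289/9) = I*√1289/3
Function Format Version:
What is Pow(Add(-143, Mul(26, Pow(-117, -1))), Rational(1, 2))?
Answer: Mul(Rational(1, 3), I, Pow(1289, Rational(1, 2))) ≈ Mul(11.968, I)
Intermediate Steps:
Pow(Add(-143, Mul(26, Pow(-117, -1))), Rational(1, 2)) = Pow(Add(-143, Mul(26, Rational(-1, 117))), Rational(1, 2)) = Pow(Add(-143, Rational(-2, 9)), Rational(1, 2)) = Pow(Rational(-1289, 9), Rational(1, 2)) = Mul(Rational(1, 3), I, Pow(1289, Rational(1, 2)))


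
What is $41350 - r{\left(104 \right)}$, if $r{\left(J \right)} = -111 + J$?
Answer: $41357$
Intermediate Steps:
$41350 - r{\left(104 \right)} = 41350 - \left(-111 + 104\right) = 41350 - -7 = 41350 + 7 = 41357$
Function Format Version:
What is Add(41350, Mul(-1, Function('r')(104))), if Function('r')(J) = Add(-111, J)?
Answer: 41357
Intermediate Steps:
Add(41350, Mul(-1, Function('r')(104))) = Add(41350, Mul(-1, Add(-111, 104))) = Add(41350, Mul(-1, -7)) = Add(41350, 7) = 41357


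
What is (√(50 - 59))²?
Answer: -9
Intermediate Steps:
(√(50 - 59))² = (√(-9))² = (3*I)² = -9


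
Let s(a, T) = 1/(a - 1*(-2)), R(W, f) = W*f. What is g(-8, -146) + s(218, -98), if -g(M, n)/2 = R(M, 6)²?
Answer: -1013759/220 ≈ -4608.0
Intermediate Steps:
s(a, T) = 1/(2 + a) (s(a, T) = 1/(a + 2) = 1/(2 + a))
g(M, n) = -72*M² (g(M, n) = -2*36*M² = -72*M²)
g(-8, -146) + s(218, -98) = -72*(-8)² + 1/(2 + 218) = -72*64 + 1/220 = -4608 + 1/220 = -1013759/220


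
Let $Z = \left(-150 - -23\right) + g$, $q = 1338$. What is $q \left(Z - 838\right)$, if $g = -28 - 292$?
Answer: $-1719330$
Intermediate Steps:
$g = -320$ ($g = -28 - 292 = -320$)
$Z = -447$ ($Z = \left(-150 - -23\right) - 320 = \left(-150 + 23\right) - 320 = -127 - 320 = -447$)
$q \left(Z - 838\right) = 1338 \left(-447 - 838\right) = 1338 \left(-1285\right) = -1719330$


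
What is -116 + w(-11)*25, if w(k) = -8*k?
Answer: 2084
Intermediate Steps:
-116 + w(-11)*25 = -116 - 8*(-11)*25 = -116 + 88*25 = -116 + 2200 = 2084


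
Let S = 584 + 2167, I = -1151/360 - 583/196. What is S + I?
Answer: 48418771/17640 ≈ 2744.8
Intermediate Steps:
I = -108869/17640 (I = -1151*1/360 - 583*1/196 = -1151/360 - 583/196 = -108869/17640 ≈ -6.1717)
S = 2751
S + I = 2751 - 108869/17640 = 48418771/17640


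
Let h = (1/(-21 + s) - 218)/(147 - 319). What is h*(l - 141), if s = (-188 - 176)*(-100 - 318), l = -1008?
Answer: -38106075993/26166532 ≈ -1456.3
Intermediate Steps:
s = 152152 (s = -364*(-418) = 152152)
h = 33164557/26166532 (h = (1/(-21 + 152152) - 218)/(147 - 319) = (1/152131 - 218)/(-172) = (1/152131 - 218)*(-1/172) = -33164557/152131*(-1/172) = 33164557/26166532 ≈ 1.2674)
h*(l - 141) = 33164557*(-1008 - 141)/26166532 = (33164557/26166532)*(-1149) = -38106075993/26166532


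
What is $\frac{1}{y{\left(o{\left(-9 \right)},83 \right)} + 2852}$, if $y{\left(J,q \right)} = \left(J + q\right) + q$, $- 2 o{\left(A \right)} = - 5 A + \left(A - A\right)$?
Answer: $\frac{2}{5991} \approx 0.00033383$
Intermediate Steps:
$o{\left(A \right)} = \frac{5 A}{2}$ ($o{\left(A \right)} = - \frac{- 5 A + \left(A - A\right)}{2} = - \frac{- 5 A + 0}{2} = - \frac{\left(-5\right) A}{2} = \frac{5 A}{2}$)
$y{\left(J,q \right)} = J + 2 q$
$\frac{1}{y{\left(o{\left(-9 \right)},83 \right)} + 2852} = \frac{1}{\left(\frac{5}{2} \left(-9\right) + 2 \cdot 83\right) + 2852} = \frac{1}{\left(- \frac{45}{2} + 166\right) + 2852} = \frac{1}{\frac{287}{2} + 2852} = \frac{1}{\frac{5991}{2}} = \frac{2}{5991}$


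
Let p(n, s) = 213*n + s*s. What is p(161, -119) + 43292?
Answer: 91746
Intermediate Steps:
p(n, s) = s**2 + 213*n (p(n, s) = 213*n + s**2 = s**2 + 213*n)
p(161, -119) + 43292 = ((-119)**2 + 213*161) + 43292 = (14161 + 34293) + 43292 = 48454 + 43292 = 91746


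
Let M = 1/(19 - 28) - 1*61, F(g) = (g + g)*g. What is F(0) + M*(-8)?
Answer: 4400/9 ≈ 488.89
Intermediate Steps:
F(g) = 2*g² (F(g) = (2*g)*g = 2*g²)
M = -550/9 (M = 1/(-9) - 61 = -⅑ - 61 = -550/9 ≈ -61.111)
F(0) + M*(-8) = 2*0² - 550/9*(-8) = 2*0 + 4400/9 = 0 + 4400/9 = 4400/9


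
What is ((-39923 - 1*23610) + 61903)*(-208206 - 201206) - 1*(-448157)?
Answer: 667789717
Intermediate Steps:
((-39923 - 1*23610) + 61903)*(-208206 - 201206) - 1*(-448157) = ((-39923 - 23610) + 61903)*(-409412) + 448157 = (-63533 + 61903)*(-409412) + 448157 = -1630*(-409412) + 448157 = 667341560 + 448157 = 667789717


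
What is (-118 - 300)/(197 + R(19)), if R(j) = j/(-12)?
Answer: -5016/2345 ≈ -2.1390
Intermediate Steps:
R(j) = -j/12 (R(j) = j*(-1/12) = -j/12)
(-118 - 300)/(197 + R(19)) = (-118 - 300)/(197 - 1/12*19) = -418/(197 - 19/12) = -418/2345/12 = -418*12/2345 = -5016/2345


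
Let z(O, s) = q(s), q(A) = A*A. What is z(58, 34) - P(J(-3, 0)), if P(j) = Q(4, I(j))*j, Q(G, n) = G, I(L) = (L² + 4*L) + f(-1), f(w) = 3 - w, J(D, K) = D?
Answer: 1168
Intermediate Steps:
q(A) = A²
z(O, s) = s²
I(L) = 4 + L² + 4*L (I(L) = (L² + 4*L) + (3 - 1*(-1)) = (L² + 4*L) + (3 + 1) = (L² + 4*L) + 4 = 4 + L² + 4*L)
P(j) = 4*j
z(58, 34) - P(J(-3, 0)) = 34² - 4*(-3) = 1156 - 1*(-12) = 1156 + 12 = 1168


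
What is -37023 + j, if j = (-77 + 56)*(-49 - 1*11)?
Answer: -35763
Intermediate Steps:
j = 1260 (j = -21*(-49 - 11) = -21*(-60) = 1260)
-37023 + j = -37023 + 1260 = -35763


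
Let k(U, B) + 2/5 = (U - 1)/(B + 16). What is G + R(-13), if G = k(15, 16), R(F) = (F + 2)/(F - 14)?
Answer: 961/2160 ≈ 0.44491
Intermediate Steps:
R(F) = (2 + F)/(-14 + F)
k(U, B) = -⅖ + (-1 + U)/(16 + B) (k(U, B) = -⅖ + (U - 1)/(B + 16) = -⅖ + (-1 + U)/(16 + B))
G = 3/80 (G = (-37 - 2*16 + 5*15)/(5*(16 + 16)) = (⅕)*(-37 - 32 + 75)/32 = (⅕)*(1/32)*6 = 3/80 ≈ 0.037500)
G + R(-13) = 3/80 + (2 - 13)/(-14 - 13) = 3/80 - 11/(-27) = 3/80 - 1/27*(-11) = 3/80 + 11/27 = 961/2160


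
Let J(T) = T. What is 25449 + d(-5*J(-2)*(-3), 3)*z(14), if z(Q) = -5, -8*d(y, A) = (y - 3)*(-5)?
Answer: 204417/8 ≈ 25552.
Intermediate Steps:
d(y, A) = -15/8 + 5*y/8 (d(y, A) = -(y - 3)*(-5)/8 = -(-3 + y)*(-5)/8 = -(15 - 5*y)/8 = -15/8 + 5*y/8)
25449 + d(-5*J(-2)*(-3), 3)*z(14) = 25449 + (-15/8 + 5*(-5*(-2)*(-3))/8)*(-5) = 25449 + (-15/8 + 5*(10*(-3))/8)*(-5) = 25449 + (-15/8 + (5/8)*(-30))*(-5) = 25449 + (-15/8 - 75/4)*(-5) = 25449 - 165/8*(-5) = 25449 + 825/8 = 204417/8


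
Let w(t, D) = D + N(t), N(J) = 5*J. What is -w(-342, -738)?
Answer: 2448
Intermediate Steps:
w(t, D) = D + 5*t
-w(-342, -738) = -(-738 + 5*(-342)) = -(-738 - 1710) = -1*(-2448) = 2448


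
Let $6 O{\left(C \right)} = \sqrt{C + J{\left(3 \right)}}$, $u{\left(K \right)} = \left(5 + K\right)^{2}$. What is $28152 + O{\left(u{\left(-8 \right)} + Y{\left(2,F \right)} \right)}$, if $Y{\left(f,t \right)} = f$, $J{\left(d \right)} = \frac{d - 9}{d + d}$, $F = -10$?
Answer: $28152 + \frac{\sqrt{10}}{6} \approx 28153.0$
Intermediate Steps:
$J{\left(d \right)} = \frac{-9 + d}{2 d}$
$O{\left(C \right)} = \frac{\sqrt{-1 + C}}{6}$ ($O{\left(C \right)} = \frac{\sqrt{C + \frac{-9 + 3}{2 \cdot 3}}}{6} = \frac{\sqrt{C + \frac{1}{2} \cdot \frac{1}{3} \left(-6\right)}}{6} = \frac{\sqrt{C - 1}}{6} = \frac{\sqrt{-1 + C}}{6}$)
$28152 + O{\left(u{\left(-8 \right)} + Y{\left(2,F \right)} \right)} = 28152 + \frac{\sqrt{-1 + \left(\left(5 - 8\right)^{2} + 2\right)}}{6} = 28152 + \frac{\sqrt{-1 + \left(\left(-3\right)^{2} + 2\right)}}{6} = 28152 + \frac{\sqrt{-1 + \left(9 + 2\right)}}{6} = 28152 + \frac{\sqrt{-1 + 11}}{6} = 28152 + \frac{\sqrt{10}}{6}$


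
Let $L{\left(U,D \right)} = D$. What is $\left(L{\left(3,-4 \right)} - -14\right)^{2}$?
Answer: $100$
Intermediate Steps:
$\left(L{\left(3,-4 \right)} - -14\right)^{2} = \left(-4 - -14\right)^{2} = \left(-4 + 14\right)^{2} = 10^{2} = 100$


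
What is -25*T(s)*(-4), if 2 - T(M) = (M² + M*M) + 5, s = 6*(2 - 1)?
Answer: -7500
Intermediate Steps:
s = 6 (s = 6*1 = 6)
T(M) = -3 - 2*M² (T(M) = 2 - ((M² + M*M) + 5) = 2 - ((M² + M²) + 5) = 2 - (2*M² + 5) = 2 - (5 + 2*M²) = 2 + (-5 - 2*M²) = -3 - 2*M²)
-25*T(s)*(-4) = -25*(-3 - 2*6²)*(-4) = -25*(-3 - 2*36)*(-4) = -25*(-3 - 72)*(-4) = -25*(-75)*(-4) = 1875*(-4) = -7500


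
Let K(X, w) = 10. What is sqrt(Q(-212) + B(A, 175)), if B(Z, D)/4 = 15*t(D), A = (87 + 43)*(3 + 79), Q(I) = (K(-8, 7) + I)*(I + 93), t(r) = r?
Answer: sqrt(34538) ≈ 185.84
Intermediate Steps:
Q(I) = (10 + I)*(93 + I) (Q(I) = (10 + I)*(I + 93) = (10 + I)*(93 + I))
A = 10660 (A = 130*82 = 10660)
B(Z, D) = 60*D (B(Z, D) = 4*(15*D) = 60*D)
sqrt(Q(-212) + B(A, 175)) = sqrt((930 + (-212)**2 + 103*(-212)) + 60*175) = sqrt((930 + 44944 - 21836) + 10500) = sqrt(24038 + 10500) = sqrt(34538)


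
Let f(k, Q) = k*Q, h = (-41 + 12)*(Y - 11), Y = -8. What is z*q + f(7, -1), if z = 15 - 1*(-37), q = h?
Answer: 28645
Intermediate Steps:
h = 551 (h = (-41 + 12)*(-8 - 11) = -29*(-19) = 551)
q = 551
z = 52 (z = 15 + 37 = 52)
f(k, Q) = Q*k
z*q + f(7, -1) = 52*551 - 1*7 = 28652 - 7 = 28645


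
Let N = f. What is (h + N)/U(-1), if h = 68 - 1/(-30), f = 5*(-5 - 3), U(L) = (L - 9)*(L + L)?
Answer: 841/600 ≈ 1.4017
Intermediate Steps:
U(L) = 2*L*(-9 + L) (U(L) = (-9 + L)*(2*L) = 2*L*(-9 + L))
f = -40 (f = 5*(-8) = -40)
N = -40
h = 2041/30 (h = 68 - 1*(-1/30) = 68 + 1/30 = 2041/30 ≈ 68.033)
(h + N)/U(-1) = (2041/30 - 40)/((2*(-1)*(-9 - 1))) = (841/30)/(2*(-1)*(-10)) = (841/30)/20 = (1/20)*(841/30) = 841/600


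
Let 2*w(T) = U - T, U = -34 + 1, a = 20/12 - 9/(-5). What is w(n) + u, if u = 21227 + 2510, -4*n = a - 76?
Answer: 711343/30 ≈ 23711.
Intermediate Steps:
a = 52/15 (a = 20*(1/12) - 9*(-⅕) = 5/3 + 9/5 = 52/15 ≈ 3.4667)
n = 272/15 (n = -(52/15 - 76)/4 = -¼*(-1088/15) = 272/15 ≈ 18.133)
U = -33
u = 23737
w(T) = -33/2 - T/2 (w(T) = (-33 - T)/2 = -33/2 - T/2)
w(n) + u = (-33/2 - ½*272/15) + 23737 = (-33/2 - 136/15) + 23737 = -767/30 + 23737 = 711343/30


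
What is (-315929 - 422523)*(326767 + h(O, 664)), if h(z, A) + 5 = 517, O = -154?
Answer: -241679832108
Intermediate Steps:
h(z, A) = 512 (h(z, A) = -5 + 517 = 512)
(-315929 - 422523)*(326767 + h(O, 664)) = (-315929 - 422523)*(326767 + 512) = -738452*327279 = -241679832108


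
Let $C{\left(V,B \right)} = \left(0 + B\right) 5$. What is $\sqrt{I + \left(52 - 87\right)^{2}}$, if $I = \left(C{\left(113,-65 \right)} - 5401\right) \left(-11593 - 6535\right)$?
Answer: $17 \sqrt{359177} \approx 10188.0$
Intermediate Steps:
$C{\left(V,B \right)} = 5 B$ ($C{\left(V,B \right)} = B 5 = 5 B$)
$I = 103800928$ ($I = \left(5 \left(-65\right) - 5401\right) \left(-11593 - 6535\right) = \left(-325 - 5401\right) \left(-18128\right) = \left(-5726\right) \left(-18128\right) = 103800928$)
$\sqrt{I + \left(52 - 87\right)^{2}} = \sqrt{103800928 + \left(52 - 87\right)^{2}} = \sqrt{103800928 + \left(-35\right)^{2}} = \sqrt{103800928 + 1225} = \sqrt{103802153} = 17 \sqrt{359177}$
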